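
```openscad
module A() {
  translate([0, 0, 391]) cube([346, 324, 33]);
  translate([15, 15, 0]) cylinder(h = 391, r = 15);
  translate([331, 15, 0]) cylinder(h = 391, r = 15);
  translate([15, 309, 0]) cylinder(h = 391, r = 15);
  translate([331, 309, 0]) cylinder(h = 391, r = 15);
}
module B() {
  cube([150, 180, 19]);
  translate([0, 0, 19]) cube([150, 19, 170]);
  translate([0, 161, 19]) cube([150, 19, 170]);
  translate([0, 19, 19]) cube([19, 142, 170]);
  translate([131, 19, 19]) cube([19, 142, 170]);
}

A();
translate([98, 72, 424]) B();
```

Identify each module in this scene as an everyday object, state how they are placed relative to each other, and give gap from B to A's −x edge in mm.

A is a stool. B is an open box. The open box is on top of the stool, centred. The gap from the open box to the stool's −x edge is 98 mm.

The open box's min-x is at 98; the stool's min-x is 0; gap = 98 mm.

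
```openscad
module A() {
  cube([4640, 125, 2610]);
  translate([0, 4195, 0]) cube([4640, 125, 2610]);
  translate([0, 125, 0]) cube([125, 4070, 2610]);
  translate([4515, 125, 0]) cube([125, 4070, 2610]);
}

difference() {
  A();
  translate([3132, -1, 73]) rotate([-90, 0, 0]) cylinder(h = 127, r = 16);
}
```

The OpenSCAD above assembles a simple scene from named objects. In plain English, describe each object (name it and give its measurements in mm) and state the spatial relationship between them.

A is the wall frame of a small rectangular building: four walls, each 2610 mm tall and 125 mm thick, enclosing a footprint 4640 mm (x) by 4320 mm (y) outside-to-outside, with no floor or roof. The front and back walls (the −y and +y sides) span the full width; the two side walls fit between them.

The house frame has a circular hole of radius 16 mm through its front wall, centred at (x = 3132, z = 73).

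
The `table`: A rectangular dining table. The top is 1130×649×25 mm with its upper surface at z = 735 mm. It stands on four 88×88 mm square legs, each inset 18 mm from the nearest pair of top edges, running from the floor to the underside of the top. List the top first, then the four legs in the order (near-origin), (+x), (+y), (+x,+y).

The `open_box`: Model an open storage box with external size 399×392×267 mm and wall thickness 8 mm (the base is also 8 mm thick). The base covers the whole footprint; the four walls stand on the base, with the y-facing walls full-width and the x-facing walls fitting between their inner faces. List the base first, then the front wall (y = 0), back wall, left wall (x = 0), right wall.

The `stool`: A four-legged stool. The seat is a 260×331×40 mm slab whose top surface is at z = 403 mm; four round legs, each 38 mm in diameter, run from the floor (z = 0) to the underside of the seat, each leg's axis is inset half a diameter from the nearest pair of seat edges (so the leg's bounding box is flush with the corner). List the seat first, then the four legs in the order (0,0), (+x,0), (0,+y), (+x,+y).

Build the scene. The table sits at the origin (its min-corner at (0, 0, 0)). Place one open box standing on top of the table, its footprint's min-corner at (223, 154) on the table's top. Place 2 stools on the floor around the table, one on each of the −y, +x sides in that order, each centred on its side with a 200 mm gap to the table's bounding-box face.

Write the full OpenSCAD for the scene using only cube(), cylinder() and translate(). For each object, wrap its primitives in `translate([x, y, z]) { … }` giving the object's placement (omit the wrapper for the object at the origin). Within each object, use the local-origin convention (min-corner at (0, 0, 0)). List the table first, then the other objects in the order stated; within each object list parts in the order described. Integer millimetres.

translate([0, 0, 710]) cube([1130, 649, 25]);
translate([18, 18, 0]) cube([88, 88, 710]);
translate([1024, 18, 0]) cube([88, 88, 710]);
translate([18, 543, 0]) cube([88, 88, 710]);
translate([1024, 543, 0]) cube([88, 88, 710]);
translate([223, 154, 735]) {
  cube([399, 392, 8]);
  translate([0, 0, 8]) cube([399, 8, 259]);
  translate([0, 384, 8]) cube([399, 8, 259]);
  translate([0, 8, 8]) cube([8, 376, 259]);
  translate([391, 8, 8]) cube([8, 376, 259]);
}
translate([435, -531, 0]) {
  translate([0, 0, 363]) cube([260, 331, 40]);
  translate([19, 19, 0]) cylinder(h = 363, r = 19);
  translate([241, 19, 0]) cylinder(h = 363, r = 19);
  translate([19, 312, 0]) cylinder(h = 363, r = 19);
  translate([241, 312, 0]) cylinder(h = 363, r = 19);
}
translate([1330, 159, 0]) {
  translate([0, 0, 363]) cube([260, 331, 40]);
  translate([19, 19, 0]) cylinder(h = 363, r = 19);
  translate([241, 19, 0]) cylinder(h = 363, r = 19);
  translate([19, 312, 0]) cylinder(h = 363, r = 19);
  translate([241, 312, 0]) cylinder(h = 363, r = 19);
}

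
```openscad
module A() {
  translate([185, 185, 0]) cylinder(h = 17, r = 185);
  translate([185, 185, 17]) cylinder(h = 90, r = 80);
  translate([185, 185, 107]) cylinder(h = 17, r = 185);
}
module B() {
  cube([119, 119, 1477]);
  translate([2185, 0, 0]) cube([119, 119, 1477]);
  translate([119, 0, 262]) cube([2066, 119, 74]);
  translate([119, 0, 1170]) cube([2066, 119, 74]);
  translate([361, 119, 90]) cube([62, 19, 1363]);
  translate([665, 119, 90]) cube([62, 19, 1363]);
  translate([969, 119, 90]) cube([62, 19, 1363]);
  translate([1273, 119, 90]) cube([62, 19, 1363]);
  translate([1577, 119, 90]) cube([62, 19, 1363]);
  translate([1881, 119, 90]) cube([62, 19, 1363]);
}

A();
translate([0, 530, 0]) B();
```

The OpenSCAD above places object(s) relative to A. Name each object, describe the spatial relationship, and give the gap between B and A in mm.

A is a spool. B is a fence section. The fence section is on the floor beside the spool on its +y side. The gap between the fence section and the spool is 160 mm.

The fence section's nearest face is 160 mm from the spool's +y face.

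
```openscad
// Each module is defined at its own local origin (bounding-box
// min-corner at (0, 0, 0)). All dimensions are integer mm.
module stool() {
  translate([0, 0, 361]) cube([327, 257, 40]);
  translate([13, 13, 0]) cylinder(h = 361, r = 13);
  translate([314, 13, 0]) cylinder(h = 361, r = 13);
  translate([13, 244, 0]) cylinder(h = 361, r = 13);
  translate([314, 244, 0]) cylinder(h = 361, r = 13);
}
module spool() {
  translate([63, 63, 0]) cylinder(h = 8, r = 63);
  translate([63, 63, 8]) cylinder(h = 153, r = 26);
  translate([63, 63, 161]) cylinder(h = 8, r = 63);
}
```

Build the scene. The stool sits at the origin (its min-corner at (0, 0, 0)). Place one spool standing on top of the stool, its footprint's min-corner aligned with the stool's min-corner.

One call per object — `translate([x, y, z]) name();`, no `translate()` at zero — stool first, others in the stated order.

stool();
translate([0, 0, 401]) spool();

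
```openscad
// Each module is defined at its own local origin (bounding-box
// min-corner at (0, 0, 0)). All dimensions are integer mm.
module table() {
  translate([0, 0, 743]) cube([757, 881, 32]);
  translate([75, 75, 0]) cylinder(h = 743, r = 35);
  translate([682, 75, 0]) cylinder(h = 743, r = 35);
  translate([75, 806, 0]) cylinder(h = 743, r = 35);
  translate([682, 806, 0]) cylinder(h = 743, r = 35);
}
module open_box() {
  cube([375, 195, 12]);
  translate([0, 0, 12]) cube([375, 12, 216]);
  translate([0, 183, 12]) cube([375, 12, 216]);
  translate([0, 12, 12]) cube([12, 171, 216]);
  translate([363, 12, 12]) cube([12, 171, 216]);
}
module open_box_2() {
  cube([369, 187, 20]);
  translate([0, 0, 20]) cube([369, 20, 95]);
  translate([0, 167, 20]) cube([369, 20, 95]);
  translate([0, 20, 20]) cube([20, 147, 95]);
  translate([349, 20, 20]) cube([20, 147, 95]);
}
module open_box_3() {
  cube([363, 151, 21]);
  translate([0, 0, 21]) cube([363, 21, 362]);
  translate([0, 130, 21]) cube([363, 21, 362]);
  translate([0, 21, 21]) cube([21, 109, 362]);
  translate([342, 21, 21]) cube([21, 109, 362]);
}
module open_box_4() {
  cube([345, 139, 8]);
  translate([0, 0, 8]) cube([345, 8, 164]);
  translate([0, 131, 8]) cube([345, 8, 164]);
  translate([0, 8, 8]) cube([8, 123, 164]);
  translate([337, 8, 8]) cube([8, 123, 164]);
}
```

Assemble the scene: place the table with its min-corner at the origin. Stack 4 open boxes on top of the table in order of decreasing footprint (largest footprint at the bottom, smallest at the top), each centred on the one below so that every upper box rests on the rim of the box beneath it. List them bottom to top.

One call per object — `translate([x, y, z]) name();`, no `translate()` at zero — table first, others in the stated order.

table();
translate([191, 343, 775]) open_box();
translate([194, 347, 1003]) open_box_2();
translate([197, 365, 1118]) open_box_3();
translate([206, 371, 1501]) open_box_4();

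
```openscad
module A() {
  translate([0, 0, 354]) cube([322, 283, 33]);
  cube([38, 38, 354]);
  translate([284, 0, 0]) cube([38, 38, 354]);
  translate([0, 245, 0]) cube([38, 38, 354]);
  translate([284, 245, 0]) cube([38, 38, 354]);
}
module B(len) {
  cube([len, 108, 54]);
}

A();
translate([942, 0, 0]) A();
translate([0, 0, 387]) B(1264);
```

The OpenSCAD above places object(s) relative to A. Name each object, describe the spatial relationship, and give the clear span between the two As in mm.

A is a stool. B is a beam. A beam spans the tops of two stools. The clear span between the two stools is 620 mm.

Second stool starts at x = 942; first ends at x = 322; clear span = 942 − 322 = 620 mm.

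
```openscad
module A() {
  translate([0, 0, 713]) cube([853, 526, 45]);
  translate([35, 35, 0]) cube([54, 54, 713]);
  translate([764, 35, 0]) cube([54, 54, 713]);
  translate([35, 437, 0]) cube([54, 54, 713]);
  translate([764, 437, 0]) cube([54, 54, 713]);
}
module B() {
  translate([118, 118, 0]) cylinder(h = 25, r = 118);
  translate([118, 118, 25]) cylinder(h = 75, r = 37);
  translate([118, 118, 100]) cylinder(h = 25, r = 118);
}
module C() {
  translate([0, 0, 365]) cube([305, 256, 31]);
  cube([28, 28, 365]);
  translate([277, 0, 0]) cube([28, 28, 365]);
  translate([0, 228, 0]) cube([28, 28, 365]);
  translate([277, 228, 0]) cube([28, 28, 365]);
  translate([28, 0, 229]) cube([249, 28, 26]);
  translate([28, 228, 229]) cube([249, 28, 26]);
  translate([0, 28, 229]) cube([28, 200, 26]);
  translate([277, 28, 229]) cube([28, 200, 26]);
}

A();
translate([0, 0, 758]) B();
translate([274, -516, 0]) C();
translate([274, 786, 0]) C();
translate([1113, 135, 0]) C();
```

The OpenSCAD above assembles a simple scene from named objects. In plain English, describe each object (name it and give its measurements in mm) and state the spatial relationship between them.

A is a table: top 853 mm (x) × 526 mm (y), 45 mm thick, upper face at z = 758 mm, on four 54×54 mm square legs, each inset 35 mm from the nearest pair of top edges, running from z = 0 to the bottom of the top.

B is a spool: two coaxial disc flanges of radius 118 mm and thickness 25 mm, joined by a core cylinder of radius 37 mm and height 75 mm. The lower flange rests on z = 0 and the three cylinders share a vertical axis.

C is a simple wooden stool: a rectangular seat 305 mm (x) by 256 mm (y), 31 mm thick, top face at z = 396 mm, on four square legs, each 28×28 mm in cross-section. The legs rest on z = 0, each flush with a corner of the seat. Four stretchers, 28 mm wide and 26 mm tall, connect adjacent legs with their undersides at z = 229 mm, each running between the inner faces of the legs it joins and aligned with the legs' outer faces on the other axis.

The spool is on top of the table. Three stools sit around the table at the −y, +y, +x sides.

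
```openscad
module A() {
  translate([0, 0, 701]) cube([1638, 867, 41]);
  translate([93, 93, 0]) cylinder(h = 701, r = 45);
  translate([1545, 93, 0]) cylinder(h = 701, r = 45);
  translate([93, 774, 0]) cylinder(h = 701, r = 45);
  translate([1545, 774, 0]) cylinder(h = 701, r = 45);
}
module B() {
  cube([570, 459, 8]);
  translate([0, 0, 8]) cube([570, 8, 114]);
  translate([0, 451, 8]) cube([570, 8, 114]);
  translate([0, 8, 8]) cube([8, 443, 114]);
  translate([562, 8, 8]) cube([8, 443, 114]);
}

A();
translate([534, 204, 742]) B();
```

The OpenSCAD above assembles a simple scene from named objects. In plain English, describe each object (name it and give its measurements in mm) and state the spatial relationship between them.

A is a table with a 1638×867 mm rectangular top, 41 mm thick, top surface at z = 742 mm, supported by four round legs of 90 mm diameter, each leg's bounding box inset 48 mm from the nearest pair of top edges, running from the floor.

B is an open storage box with external size 570×459×122 mm and wall thickness 8 mm (the base is also 8 mm thick). The base covers the whole footprint; the four walls stand on the base, with the y-facing walls full-width and the x-facing walls fitting between their inner faces.

The open box is on top of the table, centred.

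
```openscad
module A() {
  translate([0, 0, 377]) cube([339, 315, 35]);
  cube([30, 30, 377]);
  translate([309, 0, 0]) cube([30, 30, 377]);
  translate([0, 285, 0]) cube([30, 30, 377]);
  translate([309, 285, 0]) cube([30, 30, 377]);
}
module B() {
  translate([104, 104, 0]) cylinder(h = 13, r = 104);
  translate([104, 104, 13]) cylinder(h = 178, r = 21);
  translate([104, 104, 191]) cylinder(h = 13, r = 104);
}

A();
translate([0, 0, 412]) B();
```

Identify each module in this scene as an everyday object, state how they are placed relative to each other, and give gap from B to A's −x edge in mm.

The spool's min-x is at 0; the stool's min-x is 0; gap = 0 mm.

A is a stool. B is a spool. The spool is on top of the stool. The gap from the spool to the stool's −x edge is 0 mm.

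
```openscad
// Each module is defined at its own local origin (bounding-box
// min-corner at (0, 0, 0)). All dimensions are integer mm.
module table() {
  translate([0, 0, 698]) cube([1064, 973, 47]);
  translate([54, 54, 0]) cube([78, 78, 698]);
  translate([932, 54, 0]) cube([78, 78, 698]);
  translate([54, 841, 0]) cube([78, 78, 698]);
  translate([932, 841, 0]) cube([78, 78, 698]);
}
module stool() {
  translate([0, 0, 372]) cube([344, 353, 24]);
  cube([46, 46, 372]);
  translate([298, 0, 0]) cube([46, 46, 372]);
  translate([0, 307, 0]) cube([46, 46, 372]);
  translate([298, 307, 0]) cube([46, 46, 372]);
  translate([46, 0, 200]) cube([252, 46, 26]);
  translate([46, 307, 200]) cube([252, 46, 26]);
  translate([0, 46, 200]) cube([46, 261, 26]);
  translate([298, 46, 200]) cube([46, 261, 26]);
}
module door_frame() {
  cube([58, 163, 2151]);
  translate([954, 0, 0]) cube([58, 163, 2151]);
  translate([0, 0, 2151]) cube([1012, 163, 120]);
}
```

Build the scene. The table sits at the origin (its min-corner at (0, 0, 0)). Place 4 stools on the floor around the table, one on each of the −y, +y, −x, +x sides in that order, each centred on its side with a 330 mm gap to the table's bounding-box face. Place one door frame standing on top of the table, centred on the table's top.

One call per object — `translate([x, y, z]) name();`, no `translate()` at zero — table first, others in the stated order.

table();
translate([360, -683, 0]) stool();
translate([360, 1303, 0]) stool();
translate([-674, 310, 0]) stool();
translate([1394, 310, 0]) stool();
translate([26, 405, 745]) door_frame();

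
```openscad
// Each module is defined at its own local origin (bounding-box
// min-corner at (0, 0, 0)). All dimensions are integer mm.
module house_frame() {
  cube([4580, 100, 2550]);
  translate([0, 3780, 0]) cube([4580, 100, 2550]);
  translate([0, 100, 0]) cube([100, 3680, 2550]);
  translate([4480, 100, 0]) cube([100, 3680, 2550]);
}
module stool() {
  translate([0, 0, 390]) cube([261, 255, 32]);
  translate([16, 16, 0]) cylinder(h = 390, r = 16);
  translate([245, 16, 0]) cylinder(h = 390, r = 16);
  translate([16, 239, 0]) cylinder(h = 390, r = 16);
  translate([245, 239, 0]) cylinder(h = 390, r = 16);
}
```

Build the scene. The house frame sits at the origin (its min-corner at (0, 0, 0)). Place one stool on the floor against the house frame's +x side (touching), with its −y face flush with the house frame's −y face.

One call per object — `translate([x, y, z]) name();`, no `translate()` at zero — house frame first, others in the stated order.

house_frame();
translate([4580, 0, 0]) stool();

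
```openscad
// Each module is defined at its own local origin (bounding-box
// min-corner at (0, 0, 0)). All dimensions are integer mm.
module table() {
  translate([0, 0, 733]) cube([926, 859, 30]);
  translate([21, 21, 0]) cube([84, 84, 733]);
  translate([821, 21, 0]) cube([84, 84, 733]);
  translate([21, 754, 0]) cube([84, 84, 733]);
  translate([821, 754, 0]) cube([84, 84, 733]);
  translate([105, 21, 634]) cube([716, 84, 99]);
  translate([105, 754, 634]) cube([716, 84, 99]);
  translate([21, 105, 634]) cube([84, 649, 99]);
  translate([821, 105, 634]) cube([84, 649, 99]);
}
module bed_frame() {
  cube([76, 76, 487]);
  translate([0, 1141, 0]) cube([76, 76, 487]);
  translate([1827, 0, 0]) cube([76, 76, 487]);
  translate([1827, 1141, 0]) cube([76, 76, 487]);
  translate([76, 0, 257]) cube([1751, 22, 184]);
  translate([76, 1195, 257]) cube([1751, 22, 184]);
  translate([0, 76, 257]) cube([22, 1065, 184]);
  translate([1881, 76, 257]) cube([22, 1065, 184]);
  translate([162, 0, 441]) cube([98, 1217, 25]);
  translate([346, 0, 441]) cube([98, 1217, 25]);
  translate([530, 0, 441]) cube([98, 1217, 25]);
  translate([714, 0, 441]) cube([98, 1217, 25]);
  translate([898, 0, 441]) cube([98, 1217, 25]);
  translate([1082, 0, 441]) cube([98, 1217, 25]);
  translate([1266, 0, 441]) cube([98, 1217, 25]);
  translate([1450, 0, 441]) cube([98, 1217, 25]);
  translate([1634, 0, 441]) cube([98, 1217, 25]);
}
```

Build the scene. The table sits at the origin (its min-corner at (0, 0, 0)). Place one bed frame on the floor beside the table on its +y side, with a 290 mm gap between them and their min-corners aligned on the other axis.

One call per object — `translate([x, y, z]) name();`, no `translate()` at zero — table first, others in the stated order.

table();
translate([0, 1149, 0]) bed_frame();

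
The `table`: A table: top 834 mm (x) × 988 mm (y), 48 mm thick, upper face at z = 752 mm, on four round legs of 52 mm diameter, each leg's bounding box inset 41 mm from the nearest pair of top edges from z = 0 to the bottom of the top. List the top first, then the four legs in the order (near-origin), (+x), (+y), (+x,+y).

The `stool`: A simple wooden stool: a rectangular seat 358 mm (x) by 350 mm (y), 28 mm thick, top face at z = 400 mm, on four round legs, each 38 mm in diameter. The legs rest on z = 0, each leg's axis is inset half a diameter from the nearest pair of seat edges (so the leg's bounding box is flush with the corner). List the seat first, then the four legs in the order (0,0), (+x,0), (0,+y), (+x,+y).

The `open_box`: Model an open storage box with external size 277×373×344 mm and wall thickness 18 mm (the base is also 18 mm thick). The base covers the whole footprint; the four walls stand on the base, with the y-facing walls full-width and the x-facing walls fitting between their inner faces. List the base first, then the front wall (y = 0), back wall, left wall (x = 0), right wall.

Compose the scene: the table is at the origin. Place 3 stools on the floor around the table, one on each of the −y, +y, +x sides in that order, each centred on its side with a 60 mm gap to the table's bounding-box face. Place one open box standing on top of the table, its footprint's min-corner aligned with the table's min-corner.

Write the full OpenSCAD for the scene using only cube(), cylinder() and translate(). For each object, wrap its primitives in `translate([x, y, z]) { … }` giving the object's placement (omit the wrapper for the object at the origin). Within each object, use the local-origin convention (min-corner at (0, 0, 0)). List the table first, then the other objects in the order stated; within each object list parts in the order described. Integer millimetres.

translate([0, 0, 704]) cube([834, 988, 48]);
translate([67, 67, 0]) cylinder(h = 704, r = 26);
translate([767, 67, 0]) cylinder(h = 704, r = 26);
translate([67, 921, 0]) cylinder(h = 704, r = 26);
translate([767, 921, 0]) cylinder(h = 704, r = 26);
translate([238, -410, 0]) {
  translate([0, 0, 372]) cube([358, 350, 28]);
  translate([19, 19, 0]) cylinder(h = 372, r = 19);
  translate([339, 19, 0]) cylinder(h = 372, r = 19);
  translate([19, 331, 0]) cylinder(h = 372, r = 19);
  translate([339, 331, 0]) cylinder(h = 372, r = 19);
}
translate([238, 1048, 0]) {
  translate([0, 0, 372]) cube([358, 350, 28]);
  translate([19, 19, 0]) cylinder(h = 372, r = 19);
  translate([339, 19, 0]) cylinder(h = 372, r = 19);
  translate([19, 331, 0]) cylinder(h = 372, r = 19);
  translate([339, 331, 0]) cylinder(h = 372, r = 19);
}
translate([894, 319, 0]) {
  translate([0, 0, 372]) cube([358, 350, 28]);
  translate([19, 19, 0]) cylinder(h = 372, r = 19);
  translate([339, 19, 0]) cylinder(h = 372, r = 19);
  translate([19, 331, 0]) cylinder(h = 372, r = 19);
  translate([339, 331, 0]) cylinder(h = 372, r = 19);
}
translate([0, 0, 752]) {
  cube([277, 373, 18]);
  translate([0, 0, 18]) cube([277, 18, 326]);
  translate([0, 355, 18]) cube([277, 18, 326]);
  translate([0, 18, 18]) cube([18, 337, 326]);
  translate([259, 18, 18]) cube([18, 337, 326]);
}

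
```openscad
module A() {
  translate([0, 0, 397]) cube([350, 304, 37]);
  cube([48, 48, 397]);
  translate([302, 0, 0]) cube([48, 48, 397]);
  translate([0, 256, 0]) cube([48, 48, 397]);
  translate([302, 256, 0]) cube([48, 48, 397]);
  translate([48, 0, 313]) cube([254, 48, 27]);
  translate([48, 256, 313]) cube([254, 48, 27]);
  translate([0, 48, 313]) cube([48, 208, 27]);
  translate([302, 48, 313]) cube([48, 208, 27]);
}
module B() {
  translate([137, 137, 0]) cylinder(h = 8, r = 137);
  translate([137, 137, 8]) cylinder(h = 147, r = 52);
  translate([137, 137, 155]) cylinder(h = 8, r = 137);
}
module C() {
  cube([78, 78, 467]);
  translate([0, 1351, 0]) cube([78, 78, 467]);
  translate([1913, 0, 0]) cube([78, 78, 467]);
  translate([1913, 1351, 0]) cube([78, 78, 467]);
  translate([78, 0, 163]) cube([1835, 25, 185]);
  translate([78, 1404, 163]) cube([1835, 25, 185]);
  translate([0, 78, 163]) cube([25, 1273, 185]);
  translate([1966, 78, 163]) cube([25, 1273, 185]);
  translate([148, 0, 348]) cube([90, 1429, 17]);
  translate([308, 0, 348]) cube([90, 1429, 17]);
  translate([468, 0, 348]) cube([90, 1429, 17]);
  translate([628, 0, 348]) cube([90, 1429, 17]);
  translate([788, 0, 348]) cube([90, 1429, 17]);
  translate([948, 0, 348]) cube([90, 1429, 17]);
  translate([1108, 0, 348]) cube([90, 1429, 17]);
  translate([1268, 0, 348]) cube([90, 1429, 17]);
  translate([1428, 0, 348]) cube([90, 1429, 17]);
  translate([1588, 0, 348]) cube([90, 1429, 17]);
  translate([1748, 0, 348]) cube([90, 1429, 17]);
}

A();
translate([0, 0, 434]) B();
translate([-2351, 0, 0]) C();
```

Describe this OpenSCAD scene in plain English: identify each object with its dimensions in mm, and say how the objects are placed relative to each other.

A is a simple wooden stool: a rectangular seat 350 mm (x) by 304 mm (y), 37 mm thick, top face at z = 434 mm, on four square legs, each 48×48 mm in cross-section. The legs rest on z = 0, each flush with a corner of the seat. Four stretchers, 48 mm wide and 27 mm tall, connect adjacent legs with their undersides at z = 313 mm, each running between the inner faces of the legs it joins and aligned with the legs' outer faces on the other axis.

B is a spool: two coaxial disc flanges of radius 137 mm and thickness 8 mm, joined by a core cylinder of radius 52 mm and height 147 mm. The lower flange rests on z = 0 and the three cylinders share a vertical axis.

C is a bed frame 1991 mm long (x) by 1429 mm wide (y). Four 78×78 mm corner posts, 467 mm tall, at the corners of the footprint. Four rails of 25 mm thickness and 185 mm height run between adjacent posts with their undersides at z = 163 mm, their outer faces flush with the outside of the frame (the two x-running rails run between the posts' inner faces; the two y-running rails run between the posts' inner faces). 11 slats, each 90 mm wide (x) and 17 mm thick, lie across the top of the two x-running rails, running the full 1429 mm width of the frame in y; the slats are evenly spaced along x between the inner faces of the end posts with equal gaps (rounded down to the nearest mm) at the −x end and between each pair — any rounding remainder accumulates at the +x end.

The spool is on top of the stool. The bed frame is on the floor beside the stool on its −x side.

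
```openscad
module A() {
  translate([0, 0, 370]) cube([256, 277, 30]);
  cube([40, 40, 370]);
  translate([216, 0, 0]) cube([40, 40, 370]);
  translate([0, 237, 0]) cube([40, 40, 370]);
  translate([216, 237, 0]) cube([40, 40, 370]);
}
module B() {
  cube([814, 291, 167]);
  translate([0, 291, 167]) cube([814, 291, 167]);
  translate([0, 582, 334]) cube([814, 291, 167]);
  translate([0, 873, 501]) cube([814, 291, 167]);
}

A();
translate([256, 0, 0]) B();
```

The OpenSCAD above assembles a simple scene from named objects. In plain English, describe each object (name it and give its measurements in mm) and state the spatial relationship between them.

A is a four-legged stool. The seat is a 256×277×30 mm slab whose top surface is at z = 400 mm; four square legs, each 40×40 mm in cross-section, run from the floor (z = 0) to the underside of the seat, each flush with a corner of the seat.

B is a run of 4 identical solid stair steps. Each tread is 814×291 mm and each step block is 167 mm high. Step 1 rests on the floor; step k is offset from step 1 by (k−1)×291 mm in y and (k−1)×167 mm in z.

The staircase is against the stool's +x side, with their −y faces flush.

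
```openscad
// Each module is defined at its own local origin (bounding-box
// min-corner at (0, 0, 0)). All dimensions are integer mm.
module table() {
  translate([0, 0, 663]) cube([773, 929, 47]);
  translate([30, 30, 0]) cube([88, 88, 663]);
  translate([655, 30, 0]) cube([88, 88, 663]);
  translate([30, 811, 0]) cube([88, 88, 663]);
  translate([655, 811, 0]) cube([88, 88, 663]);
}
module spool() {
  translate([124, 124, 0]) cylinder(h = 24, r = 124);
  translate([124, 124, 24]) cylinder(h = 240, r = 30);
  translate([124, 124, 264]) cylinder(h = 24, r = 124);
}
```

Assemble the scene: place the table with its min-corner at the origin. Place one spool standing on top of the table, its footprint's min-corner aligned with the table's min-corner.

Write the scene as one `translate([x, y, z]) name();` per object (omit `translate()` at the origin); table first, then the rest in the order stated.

table();
translate([0, 0, 710]) spool();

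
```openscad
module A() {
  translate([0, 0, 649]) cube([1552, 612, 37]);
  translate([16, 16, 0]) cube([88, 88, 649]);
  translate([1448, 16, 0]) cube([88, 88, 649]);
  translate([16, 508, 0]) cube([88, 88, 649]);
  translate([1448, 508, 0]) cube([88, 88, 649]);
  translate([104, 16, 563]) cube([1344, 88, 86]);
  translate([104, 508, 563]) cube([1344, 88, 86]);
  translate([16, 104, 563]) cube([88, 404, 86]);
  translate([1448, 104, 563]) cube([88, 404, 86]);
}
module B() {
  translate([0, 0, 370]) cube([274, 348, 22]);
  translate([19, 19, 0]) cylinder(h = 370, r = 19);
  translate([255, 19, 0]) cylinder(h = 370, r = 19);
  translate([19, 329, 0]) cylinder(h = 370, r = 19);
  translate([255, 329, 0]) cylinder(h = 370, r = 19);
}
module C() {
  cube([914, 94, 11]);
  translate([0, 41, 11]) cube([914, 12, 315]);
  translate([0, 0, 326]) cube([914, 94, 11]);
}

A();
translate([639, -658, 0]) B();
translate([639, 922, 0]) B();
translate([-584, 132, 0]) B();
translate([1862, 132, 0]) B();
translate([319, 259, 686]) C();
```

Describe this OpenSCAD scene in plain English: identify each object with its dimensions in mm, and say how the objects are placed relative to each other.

A is a table with a 1552×612 mm rectangular top, 37 mm thick, top surface at z = 686 mm, supported by four 88×88 mm square legs, each inset 16 mm from the nearest pair of top edges, running from the floor. Four apron rails, 88 mm thick and 86 mm tall, run between adjacent legs with their top edges flush with the underside of the top and their outer faces flush with the legs' outer faces.

B is a four-legged stool. The seat is a 274×348×22 mm slab whose top surface is at z = 392 mm; four round legs, each 38 mm in diameter, run from the floor (z = 0) to the underside of the seat, each leg's axis is inset half a diameter from the nearest pair of seat edges (so the leg's bounding box is flush with the corner).

C is an I-beam lying along x, 914 mm long. Overall section height 337 mm. Two flanges 94 mm wide (y) and 11 mm thick, one on the floor and one at the top; a web 12 mm thick runs between them, centred on the flange width.

Four stools sit around the table at the −y, +y, −x, +x sides. The I-beam is on top of the table, centred.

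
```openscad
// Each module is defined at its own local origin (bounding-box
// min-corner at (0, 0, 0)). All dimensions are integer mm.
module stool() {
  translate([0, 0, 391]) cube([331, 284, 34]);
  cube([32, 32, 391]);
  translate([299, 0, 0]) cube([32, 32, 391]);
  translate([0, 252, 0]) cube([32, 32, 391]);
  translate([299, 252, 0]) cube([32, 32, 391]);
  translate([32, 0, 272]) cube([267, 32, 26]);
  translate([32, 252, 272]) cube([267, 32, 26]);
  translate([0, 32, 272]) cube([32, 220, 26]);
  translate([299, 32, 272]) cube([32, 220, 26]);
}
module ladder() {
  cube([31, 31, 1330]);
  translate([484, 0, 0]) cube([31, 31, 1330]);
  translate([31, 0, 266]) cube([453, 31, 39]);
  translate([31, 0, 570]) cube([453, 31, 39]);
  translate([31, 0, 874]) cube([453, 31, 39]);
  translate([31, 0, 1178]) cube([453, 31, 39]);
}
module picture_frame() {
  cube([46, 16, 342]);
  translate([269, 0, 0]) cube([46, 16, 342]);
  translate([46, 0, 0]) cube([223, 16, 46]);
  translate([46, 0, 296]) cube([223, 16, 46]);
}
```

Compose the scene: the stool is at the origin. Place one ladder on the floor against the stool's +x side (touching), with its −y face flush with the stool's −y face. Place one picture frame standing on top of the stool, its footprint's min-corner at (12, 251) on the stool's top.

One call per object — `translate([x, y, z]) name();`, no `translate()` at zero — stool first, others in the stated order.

stool();
translate([331, 0, 0]) ladder();
translate([12, 251, 425]) picture_frame();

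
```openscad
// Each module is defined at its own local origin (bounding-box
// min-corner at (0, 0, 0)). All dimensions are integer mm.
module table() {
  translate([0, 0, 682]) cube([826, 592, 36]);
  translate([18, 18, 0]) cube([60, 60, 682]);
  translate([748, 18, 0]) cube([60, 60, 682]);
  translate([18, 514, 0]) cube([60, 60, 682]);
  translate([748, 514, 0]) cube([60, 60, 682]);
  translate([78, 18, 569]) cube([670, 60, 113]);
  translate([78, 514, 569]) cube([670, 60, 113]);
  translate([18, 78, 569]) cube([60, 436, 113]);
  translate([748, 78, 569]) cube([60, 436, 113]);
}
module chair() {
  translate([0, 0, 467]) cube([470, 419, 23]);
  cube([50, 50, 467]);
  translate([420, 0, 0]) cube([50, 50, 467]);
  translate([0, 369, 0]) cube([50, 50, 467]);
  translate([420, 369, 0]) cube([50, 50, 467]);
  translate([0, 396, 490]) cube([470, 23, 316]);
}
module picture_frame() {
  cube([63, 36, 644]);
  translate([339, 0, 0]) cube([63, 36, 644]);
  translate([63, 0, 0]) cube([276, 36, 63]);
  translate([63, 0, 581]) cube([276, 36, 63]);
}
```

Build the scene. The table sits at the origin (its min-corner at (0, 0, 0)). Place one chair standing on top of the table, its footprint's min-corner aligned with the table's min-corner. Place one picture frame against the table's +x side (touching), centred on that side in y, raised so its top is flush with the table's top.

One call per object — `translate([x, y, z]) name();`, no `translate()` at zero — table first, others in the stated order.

table();
translate([0, 0, 718]) chair();
translate([826, 278, 74]) picture_frame();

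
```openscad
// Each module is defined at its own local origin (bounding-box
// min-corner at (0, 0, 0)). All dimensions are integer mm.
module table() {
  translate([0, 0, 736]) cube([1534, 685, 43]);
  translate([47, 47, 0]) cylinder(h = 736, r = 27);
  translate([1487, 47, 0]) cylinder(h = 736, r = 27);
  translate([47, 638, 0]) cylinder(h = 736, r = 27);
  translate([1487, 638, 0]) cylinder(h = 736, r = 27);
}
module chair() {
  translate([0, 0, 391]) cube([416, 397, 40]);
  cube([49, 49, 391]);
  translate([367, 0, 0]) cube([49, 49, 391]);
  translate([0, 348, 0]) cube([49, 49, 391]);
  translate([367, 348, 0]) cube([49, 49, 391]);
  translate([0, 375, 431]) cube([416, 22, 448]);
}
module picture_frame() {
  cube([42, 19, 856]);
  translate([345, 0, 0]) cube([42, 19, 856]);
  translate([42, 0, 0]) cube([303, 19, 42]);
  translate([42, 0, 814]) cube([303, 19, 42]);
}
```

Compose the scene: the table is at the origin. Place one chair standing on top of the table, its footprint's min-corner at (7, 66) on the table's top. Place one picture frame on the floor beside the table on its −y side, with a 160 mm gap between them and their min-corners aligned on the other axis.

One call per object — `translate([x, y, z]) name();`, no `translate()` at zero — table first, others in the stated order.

table();
translate([7, 66, 779]) chair();
translate([0, -179, 0]) picture_frame();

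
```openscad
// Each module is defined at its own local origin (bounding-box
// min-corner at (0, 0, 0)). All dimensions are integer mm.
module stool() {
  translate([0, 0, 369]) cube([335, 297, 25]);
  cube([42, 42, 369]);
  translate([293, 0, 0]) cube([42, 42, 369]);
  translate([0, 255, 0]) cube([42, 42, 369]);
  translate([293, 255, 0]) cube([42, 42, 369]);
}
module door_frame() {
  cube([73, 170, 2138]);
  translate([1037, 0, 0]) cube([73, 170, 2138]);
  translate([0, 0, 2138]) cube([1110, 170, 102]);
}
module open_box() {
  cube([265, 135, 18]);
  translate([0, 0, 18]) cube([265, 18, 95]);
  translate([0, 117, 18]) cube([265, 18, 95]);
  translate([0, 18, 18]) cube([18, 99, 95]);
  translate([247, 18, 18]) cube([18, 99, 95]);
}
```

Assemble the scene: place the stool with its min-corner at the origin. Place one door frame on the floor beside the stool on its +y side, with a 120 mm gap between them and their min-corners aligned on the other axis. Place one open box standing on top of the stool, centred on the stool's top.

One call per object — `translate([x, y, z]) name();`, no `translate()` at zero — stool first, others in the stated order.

stool();
translate([0, 417, 0]) door_frame();
translate([35, 81, 394]) open_box();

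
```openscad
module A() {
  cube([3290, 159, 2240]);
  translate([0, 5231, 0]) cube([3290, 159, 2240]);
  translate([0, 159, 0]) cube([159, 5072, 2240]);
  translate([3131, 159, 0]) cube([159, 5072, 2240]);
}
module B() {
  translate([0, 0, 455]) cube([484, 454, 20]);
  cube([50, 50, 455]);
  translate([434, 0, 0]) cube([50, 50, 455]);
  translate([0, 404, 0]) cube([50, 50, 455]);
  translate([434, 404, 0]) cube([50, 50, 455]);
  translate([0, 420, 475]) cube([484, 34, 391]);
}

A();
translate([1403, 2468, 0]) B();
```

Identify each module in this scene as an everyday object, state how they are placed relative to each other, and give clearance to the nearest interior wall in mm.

Clearances: x = 1244, y = 2309; minimum 1244 mm.

A is a house frame. B is a chair. The chair sits inside the house frame, centred. The clearance to the nearest interior wall is 1244 mm.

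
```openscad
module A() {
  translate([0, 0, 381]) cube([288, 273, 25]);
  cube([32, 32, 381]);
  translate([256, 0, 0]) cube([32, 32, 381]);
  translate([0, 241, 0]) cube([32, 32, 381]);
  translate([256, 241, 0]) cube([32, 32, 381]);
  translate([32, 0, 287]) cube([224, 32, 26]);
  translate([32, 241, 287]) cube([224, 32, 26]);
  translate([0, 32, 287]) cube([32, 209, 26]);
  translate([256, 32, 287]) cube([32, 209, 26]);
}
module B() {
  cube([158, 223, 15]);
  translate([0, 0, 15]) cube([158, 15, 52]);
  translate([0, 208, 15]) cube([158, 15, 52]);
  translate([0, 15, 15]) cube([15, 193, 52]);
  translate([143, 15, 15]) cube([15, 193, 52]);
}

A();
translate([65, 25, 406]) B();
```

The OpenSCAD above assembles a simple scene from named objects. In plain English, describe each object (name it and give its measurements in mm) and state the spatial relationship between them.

A is a simple wooden stool: a rectangular seat 288 mm (x) by 273 mm (y), 25 mm thick, top face at z = 406 mm, on four square legs, each 32×32 mm in cross-section. The legs rest on z = 0, each flush with a corner of the seat. Four stretchers, 32 mm wide and 26 mm tall, connect adjacent legs with their undersides at z = 287 mm, each running between the inner faces of the legs it joins and aligned with the legs' outer faces on the other axis.

B is an open storage box with external size 158×223×67 mm and wall thickness 15 mm (the base is also 15 mm thick). The base covers the whole footprint; the four walls stand on the base, with the y-facing walls full-width and the x-facing walls fitting between their inner faces.

The open box is on top of the stool, centred.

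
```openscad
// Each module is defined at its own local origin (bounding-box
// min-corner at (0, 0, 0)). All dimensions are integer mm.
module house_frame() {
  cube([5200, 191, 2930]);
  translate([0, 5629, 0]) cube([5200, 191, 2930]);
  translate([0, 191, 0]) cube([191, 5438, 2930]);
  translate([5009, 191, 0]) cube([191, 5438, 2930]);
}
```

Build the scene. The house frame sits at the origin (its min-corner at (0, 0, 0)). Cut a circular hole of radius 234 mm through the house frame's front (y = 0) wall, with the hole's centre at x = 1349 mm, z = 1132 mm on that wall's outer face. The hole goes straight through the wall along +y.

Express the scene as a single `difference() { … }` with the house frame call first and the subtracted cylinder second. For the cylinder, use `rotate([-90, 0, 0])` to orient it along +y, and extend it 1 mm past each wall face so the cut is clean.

difference() {
  house_frame();
  translate([1349, -1, 1132]) rotate([-90, 0, 0]) cylinder(h = 193, r = 234);
}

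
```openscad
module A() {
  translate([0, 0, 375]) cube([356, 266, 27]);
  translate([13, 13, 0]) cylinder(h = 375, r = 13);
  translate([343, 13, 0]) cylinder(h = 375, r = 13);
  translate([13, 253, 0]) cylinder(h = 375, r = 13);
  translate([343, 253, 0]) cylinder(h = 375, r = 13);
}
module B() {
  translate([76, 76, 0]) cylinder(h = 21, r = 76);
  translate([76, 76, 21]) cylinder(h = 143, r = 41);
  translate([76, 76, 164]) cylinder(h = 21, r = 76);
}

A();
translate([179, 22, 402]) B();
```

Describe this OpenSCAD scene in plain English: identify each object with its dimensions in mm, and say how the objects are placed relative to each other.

A is a four-legged stool. The seat is a 356×266×27 mm slab whose top surface is at z = 402 mm; four round legs, each 26 mm in diameter, run from the floor (z = 0) to the underside of the seat, each leg's axis is inset half a diameter from the nearest pair of seat edges (so the leg's bounding box is flush with the corner).

B is a spool: two coaxial disc flanges of radius 76 mm and thickness 21 mm, joined by a core cylinder of radius 41 mm and height 143 mm. The lower flange rests on z = 0 and the three cylinders share a vertical axis.

The spool is on top of the stool.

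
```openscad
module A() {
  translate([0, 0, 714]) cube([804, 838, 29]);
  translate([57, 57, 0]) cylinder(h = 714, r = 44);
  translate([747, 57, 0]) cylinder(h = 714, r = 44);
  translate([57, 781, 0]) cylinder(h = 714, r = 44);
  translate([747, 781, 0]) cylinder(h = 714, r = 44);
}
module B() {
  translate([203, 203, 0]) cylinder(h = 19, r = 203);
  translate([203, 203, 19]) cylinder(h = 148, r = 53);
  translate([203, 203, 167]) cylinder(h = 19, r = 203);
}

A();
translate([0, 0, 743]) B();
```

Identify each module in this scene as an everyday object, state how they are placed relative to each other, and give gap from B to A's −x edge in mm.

The spool's min-x is at 0; the table's min-x is 0; gap = 0 mm.

A is a table. B is a spool. The spool is on top of the table. The gap from the spool to the table's −x edge is 0 mm.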